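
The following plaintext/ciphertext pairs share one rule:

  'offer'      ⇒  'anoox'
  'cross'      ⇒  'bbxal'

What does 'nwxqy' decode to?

Two steps: reverse the string, then apply a Caesar shift of +9.
Undoing it on nwxqy: shift back: n−9=e, w−9=n, x−9=o, q−9=h, y−9=p → enohp; then reverse → phone.

phone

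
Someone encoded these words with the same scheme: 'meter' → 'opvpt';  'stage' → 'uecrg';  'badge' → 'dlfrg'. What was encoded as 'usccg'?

share

A repeating key of period 2 is used — shifts +2, +11 over and over.
Undoing it on usccg: u−2=s, s−11=h, c−2=a, c−11=r, g−2=e.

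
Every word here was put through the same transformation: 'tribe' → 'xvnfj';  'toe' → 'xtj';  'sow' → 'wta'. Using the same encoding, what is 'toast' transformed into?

The shift depends on letter class: consonant t→x is +4, but vowel i→n is +5. The rule splits by letter class: vowels +5, consonants +4.
On toast: t(cons)+4=x, o(vowel)+5=t, a(vowel)+5=f, s(cons)+4=w, t(cons)+4=x.

xtfwx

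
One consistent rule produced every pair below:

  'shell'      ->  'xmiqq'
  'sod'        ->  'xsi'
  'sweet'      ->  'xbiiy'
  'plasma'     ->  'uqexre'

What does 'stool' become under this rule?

The shift depends on letter class: consonant s→x is +5, but vowel e→i is +4. Two shifts are in play — +4 for a/e/i/o/u, +5 for every other letter.
Applying it to stool: s(cons)+5=x, t(cons)+5=y, o(vowel)+4=s, o(vowel)+4=s, l(cons)+5=q.

xyssq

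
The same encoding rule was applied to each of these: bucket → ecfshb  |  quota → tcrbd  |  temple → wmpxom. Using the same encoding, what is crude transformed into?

fzxlh

Shifts by position in bucket: pos 0: b→e (+3), pos 1: u→c (+8), pos 2: c→f (+3), pos 3: k→s (+8) — repeating every 2. The shifts repeat in a cycle of length 2: positions 0,1,… shift by +3, +8, then the pattern repeats.
On crude: c+3=f, r+8=z, u+3=x, d+8=l, e+3=h.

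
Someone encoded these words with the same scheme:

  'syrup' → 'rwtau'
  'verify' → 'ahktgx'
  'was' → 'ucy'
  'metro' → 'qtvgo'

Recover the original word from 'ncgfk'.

The output letters match the input read backwards, each shifted +2: syrup reversed is purys. Read the word backwards and shift each letter +2.
Undoing it on ncgfk: shift back: n−2=l, c−2=a, g−2=e, f−2=d, k−2=i → laedi; then reverse → ideal.

ideal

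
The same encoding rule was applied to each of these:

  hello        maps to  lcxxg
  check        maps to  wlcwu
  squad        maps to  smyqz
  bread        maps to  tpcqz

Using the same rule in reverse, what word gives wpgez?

h(7)→l(11) and e(4)→c(2) fit y≡3x+16 (mod 26); the inverse of 3 mod 26 is 9. Each letter's alphabet position (a=0..z=25) is mapped through 3·x+16 mod 26 — an affine cipher.
Reversing it on wpgez: w(22)→9·(22−16)≡2=c; p(15)→9·(15−16)≡17=r; g(6)→9·(6−16)≡14=o; e(4)→9·(4−16)≡22=w; z(25)→9·(25−16)≡3=d (all mod 26).

crowd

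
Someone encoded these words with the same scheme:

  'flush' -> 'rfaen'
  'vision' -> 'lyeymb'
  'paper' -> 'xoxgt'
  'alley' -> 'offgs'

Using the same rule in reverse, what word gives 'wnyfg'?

while

f(5)→r(17) and l(11)→f(5) fit y≡11x+14 (mod 26); the inverse of 11 mod 26 is 19. Treating letters as 0–25, the rule is x ↦ 11x + 14 (mod 26).
Undoing it on wnyfg: w(22)→19·(22−14)≡22=w; n(13)→19·(13−14)≡7=h; y(24)→19·(24−14)≡8=i; f(5)→19·(5−14)≡11=l; g(6)→19·(6−14)≡4=e (all mod 26).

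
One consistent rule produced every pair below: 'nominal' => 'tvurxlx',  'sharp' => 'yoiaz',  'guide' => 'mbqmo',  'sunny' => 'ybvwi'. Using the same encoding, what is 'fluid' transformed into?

In nominal: n→t is +6, o→v is +7, m→u is +8, i→r is +9 — the shift increases by 1 each position. Letter i (0-indexed) is shifted by i+6, so successive shifts are 6, 7, 8, ….
Applying it to fluid: f+6=l, l+7=s, u+8=c, i+9=r, d+10=n.

lscrn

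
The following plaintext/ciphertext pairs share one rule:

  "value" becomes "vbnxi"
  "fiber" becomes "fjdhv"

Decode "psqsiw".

In value: v→v is +0, a→b is +1, l→n is +2, u→x is +3 — the shift increases by 1 each position. Each letter shifts forward by its position index (0, 1, 2, …) — the shift grows by one for each successive letter.
Decoding psqsiw: p−0=p, s−1=r, q−2=o, s−3=p, i−4=e, w−5=r.

proper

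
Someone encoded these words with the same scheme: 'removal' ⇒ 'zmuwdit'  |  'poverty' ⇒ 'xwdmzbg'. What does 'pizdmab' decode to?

harvest

It's a constant shift of +8 (ROT8).
Decoding pizdmab: p−8=h, i−8=a, z−8=r, d−8=v, m−8=e, a−8=s, b−8=t.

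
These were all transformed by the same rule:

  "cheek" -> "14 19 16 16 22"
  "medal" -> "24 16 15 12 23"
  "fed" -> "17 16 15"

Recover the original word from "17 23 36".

The number is (letter's place in the alphabet, a=1) + 11.
Reversing it on 17 23 36: 17→(17−11)÷1=6=f, 23→(23−11)÷1=12=l, 36→(36−11)÷1=25=y.

fly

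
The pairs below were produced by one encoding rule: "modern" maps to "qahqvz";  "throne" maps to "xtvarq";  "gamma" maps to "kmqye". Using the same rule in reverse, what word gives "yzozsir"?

unknown

Shifts by position in modern: pos 0: m→q (+4), pos 1: o→a (+12), pos 2: d→h (+4), pos 3: e→q (+12) — repeating every 2. The shifts repeat in a cycle of length 2: positions 0,1,… shift by +4, +12, then the pattern repeats.
Decoding yzozsir: y−4=u, z−12=n, o−4=k, z−12=n, s−4=o, i−12=w, r−4=n.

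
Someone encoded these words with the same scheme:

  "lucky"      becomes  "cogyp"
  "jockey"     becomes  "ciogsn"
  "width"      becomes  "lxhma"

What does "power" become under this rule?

The output letters match the input read backwards, each shifted +4: lucky reversed is ykcul. Two steps: reverse the string, then apply a Caesar shift of +4.
On power: reverse → rewop; then shift: r+4=v, e+4=i, w+4=a, o+4=s, p+4=t.

viast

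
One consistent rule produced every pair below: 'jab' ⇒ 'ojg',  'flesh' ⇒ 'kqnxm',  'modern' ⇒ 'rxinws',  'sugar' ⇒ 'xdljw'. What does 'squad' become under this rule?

The shift depends on letter class: consonant j→o is +5, but vowel a→j is +9. The rule splits by letter class: vowels +9, consonants +5.
On squad: s(cons)+5=x, q(cons)+5=v, u(vowel)+9=d, a(vowel)+9=j, d(cons)+5=i.

xvdji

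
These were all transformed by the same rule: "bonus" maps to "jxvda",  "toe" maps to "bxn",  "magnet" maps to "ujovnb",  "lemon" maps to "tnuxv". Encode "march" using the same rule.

ujzkp

The shift depends on letter class: consonant b→j is +8, but vowel o→x is +9. The rule splits by letter class: vowels +9, consonants +8.
Applying it to march: m(cons)+8=u, a(vowel)+9=j, r(cons)+8=z, c(cons)+8=k, h(cons)+8=p.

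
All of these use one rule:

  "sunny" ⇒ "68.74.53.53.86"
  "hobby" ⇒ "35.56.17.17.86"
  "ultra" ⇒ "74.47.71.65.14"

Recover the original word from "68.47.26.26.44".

s(#19)→68 and u(#21)→74: differences scale by 3, so n = 3·pos + 11. With a=1..z=26, the number is 3·pos + 11.
Decoding 68.47.26.26.44: 68→(68−11)÷3=19=s, 47→(47−11)÷3=12=l, 26→(26−11)÷3=5=e, 26→(26−11)÷3=5=e, 44→(44−11)÷3=11=k.

sleek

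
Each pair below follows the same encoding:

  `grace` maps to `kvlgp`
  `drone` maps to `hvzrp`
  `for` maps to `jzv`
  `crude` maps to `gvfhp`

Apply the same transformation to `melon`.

qppzr

Vowels shift forward by 11 and consonants shift forward by 4.
For melon: m(cons)+4=q, e(vowel)+11=p, l(cons)+4=p, o(vowel)+11=z, n(cons)+4=r.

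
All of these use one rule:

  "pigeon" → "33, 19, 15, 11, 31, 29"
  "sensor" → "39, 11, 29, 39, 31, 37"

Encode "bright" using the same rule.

With a=1..z=26, the number is 2·pos + 1.
On bright: b=2→5, r=18→37, i=9→19, g=7→15, h=8→17, t=20→41.

5, 37, 19, 15, 17, 41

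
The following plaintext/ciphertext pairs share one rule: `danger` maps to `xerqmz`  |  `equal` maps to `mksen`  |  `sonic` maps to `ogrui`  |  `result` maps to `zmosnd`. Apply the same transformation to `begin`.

This is an affine cipher: with a=0,…,z=25, each position x becomes (15x+4) mod 26.
On begin: b(1)→15·1+4≡19=t; e(4)→15·4+4≡12=m; g(6)→15·6+4≡16=q; i(8)→15·8+4≡20=u; n(13)→15·13+4≡17=r (all mod 26).

tmqur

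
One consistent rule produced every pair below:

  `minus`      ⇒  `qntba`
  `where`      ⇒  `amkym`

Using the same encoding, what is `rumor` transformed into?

In minus: m→q is +4, i→n is +5, n→t is +6, u→b is +7 — the shift increases by 1 each position. Each letter shifts forward by (position + 4), i.e. 4, 5, 6, … — the shift grows by one for each successive letter.
On rumor: r+4=v, u+5=z, m+6=s, o+7=v, r+8=z.

vzsvz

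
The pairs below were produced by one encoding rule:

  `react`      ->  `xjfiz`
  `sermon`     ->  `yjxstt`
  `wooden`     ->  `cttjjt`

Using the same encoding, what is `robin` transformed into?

The shift depends on letter class: consonant r→x is +6, but vowel e→j is +5. The rule splits by letter class: vowels +5, consonants +6.
On robin: r(cons)+6=x, o(vowel)+5=t, b(cons)+6=h, i(vowel)+5=n, n(cons)+6=t.

xthnt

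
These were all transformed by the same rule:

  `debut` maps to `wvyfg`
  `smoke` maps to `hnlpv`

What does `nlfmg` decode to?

mount

Each pair mirrors across the alphabet (d↔w, e↔v, b↔y): positions sum to 25. This is the alphabet-reversal cipher (Atbash): a becomes z, b becomes y, etc.
Decoding nlfmg: n↔m, l↔o, f↔u, m↔n, g↔t.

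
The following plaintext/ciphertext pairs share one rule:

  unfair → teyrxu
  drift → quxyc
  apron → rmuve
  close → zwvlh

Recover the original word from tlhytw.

This is an affine cipher: with a=0,…,z=25, each position x becomes (17x+17) mod 26.
Decoding tlhytw: t(19)→23·(19−17)≡20=u; l(11)→23·(11−17)≡18=s; h(7)→23·(7−17)≡4=e; y(24)→23·(24−17)≡5=f; t(19)→23·(19−17)≡20=u; w(22)→23·(22−17)≡11=l (all mod 26).

useful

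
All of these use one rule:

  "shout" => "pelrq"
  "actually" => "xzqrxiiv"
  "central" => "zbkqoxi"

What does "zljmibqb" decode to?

Compare letters: s→p is +23, h→e is +23, o→l is +23 — a constant shift. This is a Caesar cipher with shift 23.
Undoing it on zljmibqb: z−23=c, l−23=o, j−23=m, m−23=p, i−23=l, b−23=e, q−23=t, b−23=e.

complete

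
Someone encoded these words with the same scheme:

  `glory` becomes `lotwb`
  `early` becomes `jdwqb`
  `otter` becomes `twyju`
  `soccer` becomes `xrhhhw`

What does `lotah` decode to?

glove

Shifts by position in glory: pos 0: g→l (+5), pos 1: l→o (+3), pos 2: o→t (+5), pos 3: r→w (+5), pos 4: y→b (+3) — repeating every 3. The shifts repeat in a cycle of length 3: positions 0,1,… shift by +5, +3, +5, then the pattern repeats.
Undoing it on lotah: l−5=g, o−3=l, t−5=o, a−5=v, h−3=e.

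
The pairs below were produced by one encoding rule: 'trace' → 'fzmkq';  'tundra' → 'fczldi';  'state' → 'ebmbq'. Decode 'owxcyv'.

Shifts by position in trace: pos 0: t→f (+12), pos 1: r→z (+8), pos 2: a→m (+12), pos 3: c→k (+8) — repeating every 2. A repeating key of period 2 is used — shifts +12, +8 over and over.
Undoing it on owxcyv: o−12=c, w−8=o, x−12=l, c−8=u, y−12=m, v−8=n.

column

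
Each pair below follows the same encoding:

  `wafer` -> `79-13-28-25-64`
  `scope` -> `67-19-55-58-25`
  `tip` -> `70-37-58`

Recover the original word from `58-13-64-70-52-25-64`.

partner

w(#23)→79 and a(#1)→13: differences scale by 3, so n = 3·pos + 10. Each letter becomes 3×(its alphabet position, a=1..z=26) + 10.
Decoding 58-13-64-70-52-25-64: 58→(58−10)÷3=16=p, 13→(13−10)÷3=1=a, 64→(64−10)÷3=18=r, 70→(70−10)÷3=20=t, 52→(52−10)÷3=14=n, 25→(25−10)÷3=5=e, 64→(64−10)÷3=18=r.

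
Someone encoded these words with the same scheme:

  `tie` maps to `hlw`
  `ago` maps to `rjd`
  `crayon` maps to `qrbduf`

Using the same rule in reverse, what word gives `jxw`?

The word is reversed, then every letter is shifted forward by 3.
Reversing it on jxw: shift back: j−3=g, x−3=u, w−3=t → gut; then reverse → tug.

tug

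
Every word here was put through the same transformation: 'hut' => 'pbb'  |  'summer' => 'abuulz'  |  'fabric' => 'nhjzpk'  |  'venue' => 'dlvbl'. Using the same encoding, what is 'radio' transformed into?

Vowels shift forward by 7 and consonants shift forward by 8.
For radio: r(cons)+8=z, a(vowel)+7=h, d(cons)+8=l, i(vowel)+7=p, o(vowel)+7=v.

zhlpv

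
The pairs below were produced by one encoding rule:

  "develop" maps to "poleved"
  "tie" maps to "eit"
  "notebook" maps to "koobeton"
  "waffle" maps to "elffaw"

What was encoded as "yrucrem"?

It's just the letters in reverse order.
Reversing it on yrucrem: then reverse → mercury.

mercury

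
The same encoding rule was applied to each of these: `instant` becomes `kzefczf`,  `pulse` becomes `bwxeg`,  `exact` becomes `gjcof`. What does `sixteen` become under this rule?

The rule splits by letter class: vowels +2, consonants +12.
For sixteen: s(cons)+12=e, i(vowel)+2=k, x(cons)+12=j, t(cons)+12=f, e(vowel)+2=g, e(vowel)+2=g, n(cons)+12=z.

ekjfggz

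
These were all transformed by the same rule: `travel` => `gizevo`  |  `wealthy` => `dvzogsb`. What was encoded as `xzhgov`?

Each pair mirrors across the alphabet (t↔g, r↔i, a↔z): positions sum to 25. Each letter is replaced by its mirror in the alphabet: a↔z, b↔y, c↔x, and so on (the Atbash cipher).
Undoing it on xzhgov: x↔c, z↔a, h↔s, g↔t, o↔l, v↔e.

castle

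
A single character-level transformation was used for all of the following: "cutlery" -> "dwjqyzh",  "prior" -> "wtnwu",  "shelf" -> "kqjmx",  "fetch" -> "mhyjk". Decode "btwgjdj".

eyebrow

The output letters match the input read backwards, each shifted +5: cutlery reversed is yreltuc. Read the word backwards and shift each letter +5.
Undoing it on btwgjdj: shift back: b−5=w, t−5=o, w−5=r, g−5=b, j−5=e, d−5=y, j−5=e → worbeye; then reverse → eyebrow.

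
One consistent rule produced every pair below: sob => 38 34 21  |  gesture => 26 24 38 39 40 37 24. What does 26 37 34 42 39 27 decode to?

s is letter #19 and maps to 38: an offset of 19. Letters become their 1-based position plus 19 (so a→20, b→21, …).
Reversing it on 26 37 34 42 39 27: 26→(26−19)÷1=7=g, 37→(37−19)÷1=18=r, 34→(34−19)÷1=15=o, 42→(42−19)÷1=23=w, 39→(39−19)÷1=20=t, 27→(27−19)÷1=8=h.

growth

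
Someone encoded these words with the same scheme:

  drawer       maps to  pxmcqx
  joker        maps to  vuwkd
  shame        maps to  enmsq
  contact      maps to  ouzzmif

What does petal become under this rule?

bkfgx

Shifts by position in drawer: pos 0: d→p (+12), pos 1: r→x (+6), pos 2: a→m (+12), pos 3: w→c (+6) — repeating every 2. A repeating key of period 2 is used — shifts +12, +6 over and over.
For petal: p+12=b, e+6=k, t+12=f, a+6=g, l+12=x.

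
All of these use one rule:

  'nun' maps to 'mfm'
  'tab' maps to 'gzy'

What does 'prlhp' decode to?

kiosk

Each pair mirrors across the alphabet (n↔m, u↔f, n↔m): positions sum to 25. This is the alphabet-reversal cipher (Atbash): a becomes z, b becomes y, etc.
Decoding prlhp: p↔k, r↔i, l↔o, h↔s, p↔k.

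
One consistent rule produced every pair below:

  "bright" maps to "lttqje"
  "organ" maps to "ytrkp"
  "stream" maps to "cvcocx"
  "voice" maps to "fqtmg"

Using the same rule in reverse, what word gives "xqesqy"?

notion

Shifts by position in bright: pos 0: b→l (+10), pos 1: r→t (+2), pos 2: i→t (+11), pos 3: g→q (+10), pos 4: h→j (+2), pos 5: t→e (+11) — repeating every 3. The shifts repeat in a cycle of length 3: positions 0,1,… shift by +10, +2, +11, then the pattern repeats.
Undoing it on xqesqy: x−10=n, q−2=o, e−11=t, s−10=i, q−2=o, y−11=n.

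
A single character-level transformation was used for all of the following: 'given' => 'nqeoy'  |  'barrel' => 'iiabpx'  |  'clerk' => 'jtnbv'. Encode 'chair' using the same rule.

jpjsc

In given: g→n is +7, i→q is +8, v→e is +9, e→o is +10 — the shift increases by 1 each position. Each letter shifts forward by (position + 7), i.e. 7, 8, 9, … — the shift grows by one for each successive letter.
Applying it to chair: c+7=j, h+8=p, a+9=j, i+10=s, r+11=c.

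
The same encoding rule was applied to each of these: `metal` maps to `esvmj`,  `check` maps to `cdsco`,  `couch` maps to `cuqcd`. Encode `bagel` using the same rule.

Treating letters as 0–25, the rule is x ↦ 21x + 12 (mod 26).
For bagel: b(1)→21·1+12≡7=h; a(0)→21·0+12≡12=m; g(6)→21·6+12≡8=i; e(4)→21·4+12≡18=s; l(11)→21·11+12≡9=j (all mod 26).

hmisj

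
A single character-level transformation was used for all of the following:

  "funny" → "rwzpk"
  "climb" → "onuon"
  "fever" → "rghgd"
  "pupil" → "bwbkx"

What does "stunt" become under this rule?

evgpf

Shifts by position in funny: pos 0: f→r (+12), pos 1: u→w (+2), pos 2: n→z (+12), pos 3: n→p (+2) — repeating every 2. The shifts repeat in a cycle of length 2: positions 0,1,… shift by +12, +2, then the pattern repeats.
Applying it to stunt: s+12=e, t+2=v, u+12=g, n+2=p, t+12=f.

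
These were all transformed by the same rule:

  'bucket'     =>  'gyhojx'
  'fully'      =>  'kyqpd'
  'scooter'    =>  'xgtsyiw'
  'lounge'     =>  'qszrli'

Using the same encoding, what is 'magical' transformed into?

relmheq

Shifts by position in bucket: pos 0: b→g (+5), pos 1: u→y (+4), pos 2: c→h (+5), pos 3: k→o (+4) — repeating every 2. A repeating key of period 2 is used — shifts +5, +4 over and over.
Applying it to magical: m+5=r, a+4=e, g+5=l, i+4=m, c+5=h, a+4=e, l+5=q.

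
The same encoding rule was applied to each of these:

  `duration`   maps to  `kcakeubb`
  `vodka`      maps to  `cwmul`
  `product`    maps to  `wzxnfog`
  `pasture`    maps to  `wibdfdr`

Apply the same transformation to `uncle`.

bvlvp

In duration: d→k is +7, u→c is +8, r→a is +9, a→k is +10 — the shift increases by 1 each position. Each letter shifts forward by (position + 7), i.e. 7, 8, 9, … — the shift grows by one for each successive letter.
For uncle: u+7=b, n+8=v, c+9=l, l+10=v, e+11=p.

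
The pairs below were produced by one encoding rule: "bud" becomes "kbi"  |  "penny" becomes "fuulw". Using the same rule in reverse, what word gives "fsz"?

sly

Two steps: reverse the string, then apply a Caesar shift of +7.
Reversing it on fsz: shift back: f−7=y, s−7=l, z−7=s → yls; then reverse → sly.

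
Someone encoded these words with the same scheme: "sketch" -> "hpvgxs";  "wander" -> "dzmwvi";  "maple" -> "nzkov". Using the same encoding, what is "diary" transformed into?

wrzib

Each pair mirrors across the alphabet (s↔h, k↔p, e↔v): positions sum to 25. Each letter is replaced by its mirror in the alphabet: a↔z, b↔y, c↔x, and so on (the Atbash cipher).
Applying it to diary: d↔w, i↔r, a↔z, r↔i, y↔b.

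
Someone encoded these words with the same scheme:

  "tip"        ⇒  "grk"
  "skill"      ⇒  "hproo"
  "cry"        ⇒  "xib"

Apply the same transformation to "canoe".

xzmlv

Each letter is replaced by its mirror in the alphabet: a↔z, b↔y, c↔x, and so on (the Atbash cipher).
On canoe: c↔x, a↔z, n↔m, o↔l, e↔v.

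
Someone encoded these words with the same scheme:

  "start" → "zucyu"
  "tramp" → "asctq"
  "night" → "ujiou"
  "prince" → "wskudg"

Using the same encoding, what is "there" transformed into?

aigyf

A repeating key of period 3 is used — shifts +7, +1, +2 over and over.
On there: t+7=a, h+1=i, e+2=g, r+7=y, e+1=f.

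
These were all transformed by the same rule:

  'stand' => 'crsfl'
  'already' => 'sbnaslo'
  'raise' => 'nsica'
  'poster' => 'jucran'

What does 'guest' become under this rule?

s(18)→c(2) and t(19)→r(17) fit y≡15x+18 (mod 26); the inverse of 15 mod 26 is 7. Treating letters as 0–25, the rule is x ↦ 15x + 18 (mod 26).
On guest: g(6)→15·6+18≡4=e; u(20)→15·20+18≡6=g; e(4)→15·4+18≡0=a; s(18)→15·18+18≡2=c; t(19)→15·19+18≡17=r (all mod 26).

egacr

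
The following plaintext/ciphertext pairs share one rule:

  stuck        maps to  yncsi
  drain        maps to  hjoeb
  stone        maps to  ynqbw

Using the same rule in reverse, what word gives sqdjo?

cobra

s(18)→y(24) and t(19)→n(13) fit y≡15x+14 (mod 26); the inverse of 15 mod 26 is 7. Each letter's alphabet position (a=0..z=25) is mapped through 15·x+14 mod 26 — an affine cipher.
Undoing it on sqdjo: s(18)→7·(18−14)≡2=c; q(16)→7·(16−14)≡14=o; d(3)→7·(3−14)≡1=b; j(9)→7·(9−14)≡17=r; o(14)→7·(14−14)≡0=a (all mod 26).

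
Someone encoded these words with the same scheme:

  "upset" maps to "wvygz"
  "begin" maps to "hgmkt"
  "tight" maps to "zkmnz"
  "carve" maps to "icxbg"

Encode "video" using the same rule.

bkjgq

The shift depends on letter class: consonant p→v is +6, but vowel u→w is +2. Vowels shift forward by 2 and consonants shift forward by 6.
On video: v(cons)+6=b, i(vowel)+2=k, d(cons)+6=j, e(vowel)+2=g, o(vowel)+2=q.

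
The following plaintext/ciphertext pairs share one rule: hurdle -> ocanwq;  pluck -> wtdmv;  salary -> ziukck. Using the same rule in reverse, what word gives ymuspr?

relief

In hurdle: h→o is +7, u→c is +8, r→a is +9, d→n is +10 — the shift increases by 1 each position. The shift increases by 1 at each position, starting from +7: 7, 8, 9, ….
Reversing it on ymuspr: y−7=r, m−8=e, u−9=l, s−10=i, p−11=e, r−12=f.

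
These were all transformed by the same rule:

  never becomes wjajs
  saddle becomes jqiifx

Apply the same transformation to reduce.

jhzijw

The output letters match the input read backwards, each shifted +5: never reversed is reven. The word is reversed, then every letter is shifted forward by 5.
Applying it to reduce: reverse → ecuder; then shift: e+5=j, c+5=h, u+5=z, d+5=i, e+5=j, r+5=w.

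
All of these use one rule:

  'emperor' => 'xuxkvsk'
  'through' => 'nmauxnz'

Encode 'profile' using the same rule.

kroluxv

The output letters match the input read backwards, each shifted +6: emperor reversed is rorepme. Read the word backwards and shift each letter +6.
On profile: reverse → eliforp; then shift: e+6=k, l+6=r, i+6=o, f+6=l, o+6=u, r+6=x, p+6=v.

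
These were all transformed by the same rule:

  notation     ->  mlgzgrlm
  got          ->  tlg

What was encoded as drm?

win

Each pair mirrors across the alphabet (n↔m, o↔l, t↔g): positions sum to 25. This is the alphabet-reversal cipher (Atbash): a becomes z, b becomes y, etc.
Decoding drm: d↔w, r↔i, m↔n.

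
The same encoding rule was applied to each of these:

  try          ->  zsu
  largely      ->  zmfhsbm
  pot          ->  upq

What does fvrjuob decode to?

antique

Read the word backwards and shift each letter +1.
Decoding fvrjuob: shift back: f−1=e, v−1=u, r−1=q, j−1=i, u−1=t, o−1=n, b−1=a → euqitna; then reverse → antique.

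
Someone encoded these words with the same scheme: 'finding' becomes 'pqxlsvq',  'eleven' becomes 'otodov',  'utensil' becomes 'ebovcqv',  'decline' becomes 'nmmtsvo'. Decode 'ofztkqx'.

explain

Shifts by position in finding: pos 0: f→p (+10), pos 1: i→q (+8), pos 2: n→x (+10), pos 3: d→l (+8) — repeating every 2. A repeating key of period 2 is used — shifts +10, +8 over and over.
Reversing it on ofztkqx: o−10=e, f−8=x, z−10=p, t−8=l, k−10=a, q−8=i, x−10=n.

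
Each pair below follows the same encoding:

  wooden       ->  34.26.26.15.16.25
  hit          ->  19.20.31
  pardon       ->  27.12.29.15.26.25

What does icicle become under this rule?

20.14.20.14.23.16

w is letter #23 and maps to 34: an offset of 11. Letters become their 1-based position plus 11 (so a→12, b→13, …).
Applying it to icicle: i=9→20, c=3→14, i=9→20, c=3→14, l=12→23, e=5→16.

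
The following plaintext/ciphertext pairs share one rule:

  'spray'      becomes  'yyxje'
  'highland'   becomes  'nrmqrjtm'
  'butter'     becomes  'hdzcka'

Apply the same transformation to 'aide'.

grjn

Shifts by position in spray: pos 0: s→y (+6), pos 1: p→y (+9), pos 2: r→x (+6), pos 3: a→j (+9) — repeating every 2. The shifts repeat in a cycle of length 2: positions 0,1,… shift by +6, +9, then the pattern repeats.
Applying it to aide: a+6=g, i+9=r, d+6=j, e+9=n.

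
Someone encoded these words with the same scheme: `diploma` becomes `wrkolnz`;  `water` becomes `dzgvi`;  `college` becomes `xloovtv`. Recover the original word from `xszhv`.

Each pair mirrors across the alphabet (d↔w, i↔r, p↔k): positions sum to 25. This is the alphabet-reversal cipher (Atbash): a becomes z, b becomes y, etc.
Reversing it on xszhv: x↔c, s↔h, z↔a, h↔s, v↔e.

chase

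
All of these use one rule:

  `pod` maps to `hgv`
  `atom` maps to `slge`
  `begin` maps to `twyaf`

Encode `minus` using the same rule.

eafmk

Compare letters: p→h is +18, o→g is +18, d→v is +18 — a constant shift. This is a Caesar cipher with shift 18.
On minus: m+18=e, i+18=a, n+18=f, u+18=m, s+18=k.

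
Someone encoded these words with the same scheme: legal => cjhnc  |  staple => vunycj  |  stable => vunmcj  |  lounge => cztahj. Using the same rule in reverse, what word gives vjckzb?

seldom

Treating letters as 0–25, the rule is x ↦ 25x + 13 (mod 26).
Decoding vjckzb: v(21)→25·(21−13)≡18=s; j(9)→25·(9−13)≡4=e; c(2)→25·(2−13)≡11=l; k(10)→25·(10−13)≡3=d; z(25)→25·(25−13)≡14=o; b(1)→25·(1−13)≡12=m (all mod 26).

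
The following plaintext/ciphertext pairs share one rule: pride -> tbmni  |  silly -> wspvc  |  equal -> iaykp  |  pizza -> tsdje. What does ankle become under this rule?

exovi

Shifts by position in pride: pos 0: p→t (+4), pos 1: r→b (+10), pos 2: i→m (+4), pos 3: d→n (+10) — repeating every 2. It's a Vigenère-style cipher with numeric key [4,10]: position i shifts by key[i mod 2].
On ankle: a+4=e, n+10=x, k+4=o, l+10=v, e+4=i.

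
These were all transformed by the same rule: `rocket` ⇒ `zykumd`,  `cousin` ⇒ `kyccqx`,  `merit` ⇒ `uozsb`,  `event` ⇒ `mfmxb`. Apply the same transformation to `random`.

zkvnww

Shifts by position in rocket: pos 0: r→z (+8), pos 1: o→y (+10), pos 2: c→k (+8), pos 3: k→u (+10) — repeating every 2. The shifts repeat in a cycle of length 2: positions 0,1,… shift by +8, +10, then the pattern repeats.
Applying it to random: r+8=z, a+10=k, n+8=v, d+10=n, o+8=w, m+10=w.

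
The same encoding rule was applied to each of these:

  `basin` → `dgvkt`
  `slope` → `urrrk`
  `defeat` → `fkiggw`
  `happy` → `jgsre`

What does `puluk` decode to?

It's a Vigenère-style cipher with numeric key [2,6,3]: position i shifts by key[i mod 3].
Reversing it on puluk: p−2=n, u−6=o, l−3=i, u−2=s, k−6=e.

noise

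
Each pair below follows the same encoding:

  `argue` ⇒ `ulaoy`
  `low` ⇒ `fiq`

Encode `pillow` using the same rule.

Compare letters: a→u is +20, r→l is +20, g→a is +20 — a constant shift. Each letter is shifted forward by 20 in the alphabet (a Caesar shift of +20).
For pillow: p+20=j, i+20=c, l+20=f, l+20=f, o+20=i, w+20=q.

jcffiq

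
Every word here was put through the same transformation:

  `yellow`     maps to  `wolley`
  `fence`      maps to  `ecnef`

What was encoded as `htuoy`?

It's just the letters in reverse order.
Decoding htuoy: then reverse → youth.

youth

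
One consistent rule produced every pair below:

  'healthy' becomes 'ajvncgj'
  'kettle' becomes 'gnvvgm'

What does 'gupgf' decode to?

The output letters match the input read backwards, each shifted +2: healthy reversed is yhtlaeh. The word is reversed, then every letter is shifted forward by 2.
Decoding gupgf: shift back: g−2=e, u−2=s, p−2=n, g−2=e, f−2=d → esned; then reverse → dense.

dense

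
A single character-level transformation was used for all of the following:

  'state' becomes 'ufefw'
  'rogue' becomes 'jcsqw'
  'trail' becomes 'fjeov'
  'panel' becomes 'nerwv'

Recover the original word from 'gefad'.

s(18)→u(20) and t(19)→f(5) fit y≡11x+4 (mod 26); the inverse of 11 mod 26 is 19. Treating letters as 0–25, the rule is x ↦ 11x + 4 (mod 26).
Decoding gefad: g(6)→19·(6−4)≡12=m; e(4)→19·(4−4)≡0=a; f(5)→19·(5−4)≡19=t; a(0)→19·(0−4)≡2=c; d(3)→19·(3−4)≡7=h (all mod 26).

match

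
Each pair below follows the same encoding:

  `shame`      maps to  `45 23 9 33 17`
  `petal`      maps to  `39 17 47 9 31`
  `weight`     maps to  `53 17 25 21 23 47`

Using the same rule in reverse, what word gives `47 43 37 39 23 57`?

trophy

s(#19)→45 and h(#8)→23: differences scale by 2, so n = 2·pos + 7. The formula is n = 2×(alphabet index, a=1) + 7.
Decoding 47 43 37 39 23 57: 47→(47−7)÷2=20=t, 43→(43−7)÷2=18=r, 37→(37−7)÷2=15=o, 39→(39−7)÷2=16=p, 23→(23−7)÷2=8=h, 57→(57−7)÷2=25=y.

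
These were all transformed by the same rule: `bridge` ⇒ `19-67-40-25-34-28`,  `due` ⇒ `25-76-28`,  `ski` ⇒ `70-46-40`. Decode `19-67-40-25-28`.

b(#2)→19 and r(#18)→67: differences scale by 3, so n = 3·pos + 13. With a=1..z=26, the number is 3·pos + 13.
Decoding 19-67-40-25-28: 19→(19−13)÷3=2=b, 67→(67−13)÷3=18=r, 40→(40−13)÷3=9=i, 25→(25−13)÷3=4=d, 28→(28−13)÷3=5=e.

bride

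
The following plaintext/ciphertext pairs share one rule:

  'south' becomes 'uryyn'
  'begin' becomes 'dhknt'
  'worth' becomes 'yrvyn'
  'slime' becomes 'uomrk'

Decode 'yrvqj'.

The shift increases by 1 at each position, starting from +2: 2, 3, 4, ….
Undoing it on yrvqj: y−2=w, r−3=o, v−4=r, q−5=l, j−6=d.

world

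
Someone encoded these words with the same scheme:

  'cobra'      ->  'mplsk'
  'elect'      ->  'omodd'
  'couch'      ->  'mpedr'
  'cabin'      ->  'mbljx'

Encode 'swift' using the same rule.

Shifts by position in cobra: pos 0: c→m (+10), pos 1: o→p (+1), pos 2: b→l (+10), pos 3: r→s (+1) — repeating every 2. A repeating key of period 2 is used — shifts +10, +1 over and over.
On swift: s+10=c, w+1=x, i+10=s, f+1=g, t+10=d.

cxsgd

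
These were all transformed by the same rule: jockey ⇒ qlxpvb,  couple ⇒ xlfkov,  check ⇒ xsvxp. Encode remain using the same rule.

ivnzrm

Each pair mirrors across the alphabet (j↔q, o↔l, c↔x): positions sum to 25. This is the alphabet-reversal cipher (Atbash): a becomes z, b becomes y, etc.
For remain: r↔i, e↔v, m↔n, a↔z, i↔r, n↔m.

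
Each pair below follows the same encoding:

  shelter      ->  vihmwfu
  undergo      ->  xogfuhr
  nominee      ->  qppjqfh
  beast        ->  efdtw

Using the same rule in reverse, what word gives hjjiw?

eight

Shifts by position in shelter: pos 0: s→v (+3), pos 1: h→i (+1), pos 2: e→h (+3), pos 3: l→m (+1) — repeating every 2. A repeating key of period 2 is used — shifts +3, +1 over and over.
Reversing it on hjjiw: h−3=e, j−1=i, j−3=g, i−1=h, w−3=t.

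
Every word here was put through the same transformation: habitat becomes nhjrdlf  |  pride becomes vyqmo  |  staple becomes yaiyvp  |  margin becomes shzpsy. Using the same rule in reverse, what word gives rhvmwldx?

In habitat: h→n is +6, a→h is +7, b→j is +8, i→r is +9 — the shift increases by 1 each position. The shift increases by 1 at each position, starting from +6: 6, 7, 8, ….
Decoding rhvmwldx: r−6=l, h−7=a, v−8=n, m−9=d, w−10=m, l−11=a, d−12=r, x−13=k.

landmark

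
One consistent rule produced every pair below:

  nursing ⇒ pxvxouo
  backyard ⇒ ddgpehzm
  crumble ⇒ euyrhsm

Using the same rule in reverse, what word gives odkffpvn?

magazine

Letter i (0-indexed) is shifted by i+2, so successive shifts are 2, 3, 4, ….
Decoding odkffpvn: o−2=m, d−3=a, k−4=g, f−5=a, f−6=z, p−7=i, v−8=n, n−9=e.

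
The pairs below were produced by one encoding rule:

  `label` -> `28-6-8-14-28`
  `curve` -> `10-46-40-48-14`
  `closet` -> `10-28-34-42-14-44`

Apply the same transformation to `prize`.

36-40-22-56-14

With a=1..z=26, the number is 2·pos + 4.
On prize: p=16→36, r=18→40, i=9→22, z=26→56, e=5→14.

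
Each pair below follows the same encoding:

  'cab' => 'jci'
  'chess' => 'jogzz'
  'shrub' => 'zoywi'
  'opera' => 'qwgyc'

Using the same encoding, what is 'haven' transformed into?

The shift depends on letter class: consonant c→j is +7, but vowel a→c is +2. Two shifts are in play — +2 for a/e/i/o/u, +7 for every other letter.
On haven: h(cons)+7=o, a(vowel)+2=c, v(cons)+7=c, e(vowel)+2=g, n(cons)+7=u.

occgu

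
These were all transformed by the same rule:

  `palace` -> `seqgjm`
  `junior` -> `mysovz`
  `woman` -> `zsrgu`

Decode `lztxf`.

ivory

Each letter shifts forward by (position + 3), i.e. 3, 4, 5, … — the shift grows by one for each successive letter.
Undoing it on lztxf: l−3=i, z−4=v, t−5=o, x−6=r, f−7=y.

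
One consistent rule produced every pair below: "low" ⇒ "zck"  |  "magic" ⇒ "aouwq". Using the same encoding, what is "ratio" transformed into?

Compare letters: l→z is +14, o→c is +14, w→k is +14 — a constant shift. Each letter is shifted forward by 14 in the alphabet (a Caesar shift of +14).
On ratio: r+14=f, a+14=o, t+14=h, i+14=w, o+14=c.

fohwc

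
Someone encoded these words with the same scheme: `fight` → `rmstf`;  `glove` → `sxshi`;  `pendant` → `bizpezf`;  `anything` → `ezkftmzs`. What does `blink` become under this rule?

nxmzw

Vowels shift forward by 4 and consonants shift forward by 12.
For blink: b(cons)+12=n, l(cons)+12=x, i(vowel)+4=m, n(cons)+12=z, k(cons)+12=w.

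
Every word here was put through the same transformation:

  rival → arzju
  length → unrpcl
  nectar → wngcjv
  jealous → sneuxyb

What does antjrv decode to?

Shifts by position in rival: pos 0: r→a (+9), pos 1: i→r (+9), pos 2: v→z (+4), pos 3: a→j (+9), pos 4: l→u (+9) — repeating every 3. The shifts repeat in a cycle of length 3: positions 0,1,… shift by +9, +9, +4, then the pattern repeats.
Reversing it on antjrv: a−9=r, n−9=e, t−4=p, j−9=a, r−9=i, v−4=r.

repair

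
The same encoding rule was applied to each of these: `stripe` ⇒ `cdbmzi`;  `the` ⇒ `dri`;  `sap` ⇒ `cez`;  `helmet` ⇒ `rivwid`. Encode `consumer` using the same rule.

msxcywib

The shift depends on letter class: consonant s→c is +10, but vowel i→m is +4. Two shifts are in play — +4 for a/e/i/o/u, +10 for every other letter.
On consumer: c(cons)+10=m, o(vowel)+4=s, n(cons)+10=x, s(cons)+10=c, u(vowel)+4=y, m(cons)+10=w, e(vowel)+4=i, r(cons)+10=b.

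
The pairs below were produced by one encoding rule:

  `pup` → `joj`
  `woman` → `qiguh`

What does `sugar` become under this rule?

moaul

Compare letters: p→j is +20, u→o is +20, p→j is +20 — a constant shift. It's a constant shift of +20 (ROT20).
Applying it to sugar: s+20=m, u+20=o, g+20=a, a+20=u, r+20=l.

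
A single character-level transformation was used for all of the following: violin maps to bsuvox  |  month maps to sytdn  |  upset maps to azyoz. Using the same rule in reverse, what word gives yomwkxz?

Shifts by position in violin: pos 0: v→b (+6), pos 1: i→s (+10), pos 2: o→u (+6), pos 3: l→v (+10) — repeating every 2. It's a Vigenère-style cipher with numeric key [6,10]: position i shifts by key[i mod 2].
Reversing it on yomwkxz: y−6=s, o−10=e, m−6=g, w−10=m, k−6=e, x−10=n, z−6=t.

segment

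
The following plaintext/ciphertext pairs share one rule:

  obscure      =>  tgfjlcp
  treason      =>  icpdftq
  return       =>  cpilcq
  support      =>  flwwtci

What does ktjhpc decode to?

o(14)→t(19) and b(1)→g(6) fit y≡3x+3 (mod 26); the inverse of 3 mod 26 is 9. Treating letters as 0–25, the rule is x ↦ 3x + 3 (mod 26).
Reversing it on ktjhpc: k(10)→9·(10−3)≡11=l; t(19)→9·(19−3)≡14=o; j(9)→9·(9−3)≡2=c; h(7)→9·(7−3)≡10=k; p(15)→9·(15−3)≡4=e; c(2)→9·(2−3)≡17=r (all mod 26).

locker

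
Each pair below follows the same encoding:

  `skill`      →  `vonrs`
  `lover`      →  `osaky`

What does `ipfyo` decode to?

flash

In skill: s→v is +3, k→o is +4, i→n is +5, l→r is +6 — the shift increases by 1 each position. Letter i (0-indexed) is shifted by i+3, so successive shifts are 3, 4, 5, ….
Decoding ipfyo: i−3=f, p−4=l, f−5=a, y−6=s, o−7=h.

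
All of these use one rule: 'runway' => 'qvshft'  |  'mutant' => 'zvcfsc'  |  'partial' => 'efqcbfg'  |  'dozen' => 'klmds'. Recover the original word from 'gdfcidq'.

leather

r(17)→q(16) and u(20)→v(21) fit y≡19x+5 (mod 26); the inverse of 19 mod 26 is 11. Treating letters as 0–25, the rule is x ↦ 19x + 5 (mod 26).
Reversing it on gdfcidq: g(6)→11·(6−5)≡11=l; d(3)→11·(3−5)≡4=e; f(5)→11·(5−5)≡0=a; c(2)→11·(2−5)≡19=t; i(8)→11·(8−5)≡7=h; d(3)→11·(3−5)≡4=e; q(16)→11·(16−5)≡17=r (all mod 26).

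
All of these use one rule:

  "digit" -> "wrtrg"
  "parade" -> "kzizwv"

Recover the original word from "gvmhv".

tense

Each pair mirrors across the alphabet (d↔w, i↔r, g↔t): positions sum to 25. Each letter is replaced by its mirror in the alphabet: a↔z, b↔y, c↔x, and so on (the Atbash cipher).
Decoding gvmhv: g↔t, v↔e, m↔n, h↔s, v↔e.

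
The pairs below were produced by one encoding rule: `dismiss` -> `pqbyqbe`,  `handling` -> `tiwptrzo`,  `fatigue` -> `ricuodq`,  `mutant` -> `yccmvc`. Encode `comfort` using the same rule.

It's a Vigenère-style cipher with numeric key [12,8,9]: position i shifts by key[i mod 3].
Applying it to comfort: c+12=o, o+8=w, m+9=v, f+12=r, o+8=w, r+9=a, t+12=f.

owvrwaf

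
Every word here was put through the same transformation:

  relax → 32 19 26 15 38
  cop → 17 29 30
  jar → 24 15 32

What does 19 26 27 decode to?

elm

r is letter #18 and maps to 32: an offset of 14. Letters become their 1-based position plus 14 (so a→15, b→16, …).
Undoing it on 19 26 27: 19→(19−14)÷1=5=e, 26→(26−14)÷1=12=l, 27→(27−14)÷1=13=m.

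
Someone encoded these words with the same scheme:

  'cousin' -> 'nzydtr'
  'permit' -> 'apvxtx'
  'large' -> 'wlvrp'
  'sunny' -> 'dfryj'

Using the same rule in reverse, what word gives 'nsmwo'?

child

Shifts by position in cousin: pos 0: c→n (+11), pos 1: o→z (+11), pos 2: u→y (+4), pos 3: s→d (+11), pos 4: i→t (+11), pos 5: n→r (+4) — repeating every 3. It's a Vigenère-style cipher with numeric key [11,11,4]: position i shifts by key[i mod 3].
Reversing it on nsmwo: n−11=c, s−11=h, m−4=i, w−11=l, o−11=d.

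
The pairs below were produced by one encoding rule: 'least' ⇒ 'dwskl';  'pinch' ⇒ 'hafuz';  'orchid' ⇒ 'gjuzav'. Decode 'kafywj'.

Every letter moves 18 places later in the alphabet, wrapping around z→a.
Decoding kafywj: k−18=s, a−18=i, f−18=n, y−18=g, w−18=e, j−18=r.

singer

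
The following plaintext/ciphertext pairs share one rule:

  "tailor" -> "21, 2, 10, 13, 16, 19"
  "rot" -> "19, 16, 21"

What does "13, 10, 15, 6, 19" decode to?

liner

t is letter #20 and maps to 21: an offset of 1. Letters become their 1-based position plus 1 (so a→2, b→3, …).
Reversing it on 13, 10, 15, 6, 19: 13→(13−1)÷1=12=l, 10→(10−1)÷1=9=i, 15→(15−1)÷1=14=n, 6→(6−1)÷1=5=e, 19→(19−1)÷1=18=r.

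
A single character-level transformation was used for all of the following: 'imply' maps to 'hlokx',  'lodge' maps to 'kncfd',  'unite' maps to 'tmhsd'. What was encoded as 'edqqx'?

It's a constant shift of +25 (ROT25).
Decoding edqqx: e−25=f, d−25=e, q−25=r, q−25=r, x−25=y.

ferry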